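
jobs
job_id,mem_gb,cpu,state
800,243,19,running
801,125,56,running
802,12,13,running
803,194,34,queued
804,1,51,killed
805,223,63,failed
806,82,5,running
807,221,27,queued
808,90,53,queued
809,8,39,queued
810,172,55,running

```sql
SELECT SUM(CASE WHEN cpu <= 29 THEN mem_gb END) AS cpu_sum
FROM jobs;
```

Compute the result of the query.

558

job_id=800: ✓ → 243
job_id=801: ✗
job_id=802: ✓ → 12
job_id=803: ✗
job_id=804: ✗
job_id=805: ✗
job_id=806: ✓ → 82
job_id=807: ✓ → 221
job_id=808: ✗
job_id=809: ✗
job_id=810: ✗
cpu_sum = 243 + 12 + 82 + 221 = 558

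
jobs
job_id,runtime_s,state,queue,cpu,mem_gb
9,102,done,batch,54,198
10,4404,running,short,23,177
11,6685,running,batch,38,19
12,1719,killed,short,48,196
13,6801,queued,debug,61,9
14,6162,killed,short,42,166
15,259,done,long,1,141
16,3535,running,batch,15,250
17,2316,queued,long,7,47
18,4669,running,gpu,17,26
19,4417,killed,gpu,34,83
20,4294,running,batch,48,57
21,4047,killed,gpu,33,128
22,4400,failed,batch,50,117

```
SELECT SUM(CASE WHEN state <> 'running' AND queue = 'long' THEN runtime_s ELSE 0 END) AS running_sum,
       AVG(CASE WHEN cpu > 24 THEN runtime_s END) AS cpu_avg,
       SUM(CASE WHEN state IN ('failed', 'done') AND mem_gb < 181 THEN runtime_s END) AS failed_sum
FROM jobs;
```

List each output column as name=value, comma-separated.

[running_sum: state <> 'running' AND queue = 'long']
job_id=9: ✗
job_id=10: ✗
job_id=11: ✗
job_id=12: ✗
job_id=13: ✗
job_id=14: ✗
job_id=15: ✓ → 259
job_id=16: ✗
job_id=17: ✓ → 2316
job_id=18: ✗
job_id=19: ✗
job_id=20: ✗
job_id=21: ✗
job_id=22: ✗
running_sum = 259 + 2316 = 2575
—
[cpu_avg: cpu > 24]
job_id=9: ✓ → 102
job_id=10: ✗
job_id=11: ✓ → 6685
job_id=12: ✓ → 1719
job_id=13: ✓ → 6801
job_id=14: ✓ → 6162
job_id=15: ✗
job_id=16: ✗
job_id=17: ✗
job_id=18: ✗
job_id=19: ✓ → 4417
job_id=20: ✓ → 4294
job_id=21: ✓ → 4047
job_id=22: ✓ → 4400
cpu_avg = (102 + 6685 + 1719 + 6801 + 6162 + 4417 + 4294 + 4047 + 4400) / 9 = 4291.8888888889
—
[failed_sum: state IN ('failed', 'done') AND mem_gb < 181]
job_id=9: ✗
job_id=10: ✗
job_id=11: ✗
job_id=12: ✗
job_id=13: ✗
job_id=14: ✗
job_id=15: ✓ → 259
job_id=16: ✗
job_id=17: ✗
job_id=18: ✗
job_id=19: ✗
job_id=20: ✗
job_id=21: ✗
job_id=22: ✓ → 4400
failed_sum = 259 + 4400 = 4659

running_sum=2575, cpu_avg=4291.8888888889, failed_sum=4659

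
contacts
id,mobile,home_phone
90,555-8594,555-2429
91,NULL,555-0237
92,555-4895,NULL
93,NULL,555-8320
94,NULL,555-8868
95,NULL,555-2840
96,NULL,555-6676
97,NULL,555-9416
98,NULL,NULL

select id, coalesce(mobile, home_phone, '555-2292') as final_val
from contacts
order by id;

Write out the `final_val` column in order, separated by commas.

id=90: mobile=555-8594 → 555-8594
id=91: mobile=NULL, home_phone=555-0237 → 555-0237
id=92: mobile=555-4895 → 555-4895
id=93: mobile=NULL, home_phone=555-8320 → 555-8320
id=94: mobile=NULL, home_phone=555-8868 → 555-8868
id=95: mobile=NULL, home_phone=555-2840 → 555-2840
id=96: mobile=NULL, home_phone=555-6676 → 555-6676
id=97: mobile=NULL, home_phone=555-9416 → 555-9416
id=98: mobile=NULL, home_phone=NULL, → literal 555-2292 → 555-2292

555-8594, 555-0237, 555-4895, 555-8320, 555-8868, 555-2840, 555-6676, 555-9416, 555-2292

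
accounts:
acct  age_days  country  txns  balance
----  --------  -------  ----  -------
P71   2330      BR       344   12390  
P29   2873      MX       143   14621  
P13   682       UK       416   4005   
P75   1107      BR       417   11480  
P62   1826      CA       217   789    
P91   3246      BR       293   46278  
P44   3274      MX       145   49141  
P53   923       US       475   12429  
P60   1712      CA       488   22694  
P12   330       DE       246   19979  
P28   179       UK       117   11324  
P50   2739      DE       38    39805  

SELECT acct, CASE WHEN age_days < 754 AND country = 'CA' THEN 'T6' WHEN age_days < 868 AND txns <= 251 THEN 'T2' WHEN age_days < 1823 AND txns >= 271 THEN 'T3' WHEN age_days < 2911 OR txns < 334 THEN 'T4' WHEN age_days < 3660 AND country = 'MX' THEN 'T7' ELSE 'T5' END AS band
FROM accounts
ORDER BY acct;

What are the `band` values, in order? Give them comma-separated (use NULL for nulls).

acct=P12: age_days < 868 AND txns <= 251 → T2
acct=P13: age_days < 1823 AND txns >= 271 → T3
acct=P28: age_days < 868 AND txns <= 251 → T2
acct=P29: age_days < 2911 OR txns < 334 → T4
acct=P44: age_days < 2911 OR txns < 334 → T4
acct=P50: age_days < 2911 OR txns < 334 → T4
acct=P53: age_days < 1823 AND txns >= 271 → T3
acct=P60: age_days < 1823 AND txns >= 271 → T3
acct=P62: age_days < 2911 OR txns < 334 → T4
acct=P71: age_days < 2911 OR txns < 334 → T4
acct=P75: age_days < 1823 AND txns >= 271 → T3
acct=P91: age_days < 2911 OR txns < 334 → T4

T2, T3, T2, T4, T4, T4, T3, T3, T4, T4, T3, T4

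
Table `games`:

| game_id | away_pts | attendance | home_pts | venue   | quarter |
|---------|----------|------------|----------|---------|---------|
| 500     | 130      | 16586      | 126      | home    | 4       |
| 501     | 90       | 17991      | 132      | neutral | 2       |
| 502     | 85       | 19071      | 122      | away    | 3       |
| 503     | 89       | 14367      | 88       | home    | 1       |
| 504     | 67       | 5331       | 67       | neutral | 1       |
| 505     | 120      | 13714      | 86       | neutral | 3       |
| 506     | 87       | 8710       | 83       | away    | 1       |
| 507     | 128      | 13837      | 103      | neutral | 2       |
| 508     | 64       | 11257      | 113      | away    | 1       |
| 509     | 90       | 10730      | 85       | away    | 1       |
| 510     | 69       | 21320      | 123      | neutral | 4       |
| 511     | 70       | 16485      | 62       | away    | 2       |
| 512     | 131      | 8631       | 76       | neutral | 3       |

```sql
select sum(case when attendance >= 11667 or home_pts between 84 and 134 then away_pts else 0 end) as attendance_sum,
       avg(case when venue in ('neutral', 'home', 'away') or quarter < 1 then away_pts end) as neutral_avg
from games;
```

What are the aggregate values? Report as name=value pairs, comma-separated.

attendance_sum=935, neutral_avg=93.8461538462

[attendance_sum: attendance >= 11667 or home_pts between 84 and 134]
game_id=500: ✓ → 130
game_id=501: ✓ → 90
game_id=502: ✓ → 85
game_id=503: ✓ → 89
game_id=504: ✗
game_id=505: ✓ → 120
game_id=506: ✗
game_id=507: ✓ → 128
game_id=508: ✓ → 64
game_id=509: ✓ → 90
game_id=510: ✓ → 69
game_id=511: ✓ → 70
game_id=512: ✗
attendance_sum = 130 + 90 + 85 + 89 + 120 + 128 + 64 + 90 + 69 + 70 = 935
—
[neutral_avg: venue in ('neutral', 'home', 'away') or quarter < 1]
game_id=500: ✓ → 130
game_id=501: ✓ → 90
game_id=502: ✓ → 85
game_id=503: ✓ → 89
game_id=504: ✓ → 67
game_id=505: ✓ → 120
game_id=506: ✓ → 87
game_id=507: ✓ → 128
game_id=508: ✓ → 64
game_id=509: ✓ → 90
game_id=510: ✓ → 69
game_id=511: ✓ → 70
game_id=512: ✓ → 131
neutral_avg = (130 + 90 + 85 + 89 + 67 + 120 + 87 + 128 + 64 + 90 + 69 + 70 + 131) / 13 = 93.8461538462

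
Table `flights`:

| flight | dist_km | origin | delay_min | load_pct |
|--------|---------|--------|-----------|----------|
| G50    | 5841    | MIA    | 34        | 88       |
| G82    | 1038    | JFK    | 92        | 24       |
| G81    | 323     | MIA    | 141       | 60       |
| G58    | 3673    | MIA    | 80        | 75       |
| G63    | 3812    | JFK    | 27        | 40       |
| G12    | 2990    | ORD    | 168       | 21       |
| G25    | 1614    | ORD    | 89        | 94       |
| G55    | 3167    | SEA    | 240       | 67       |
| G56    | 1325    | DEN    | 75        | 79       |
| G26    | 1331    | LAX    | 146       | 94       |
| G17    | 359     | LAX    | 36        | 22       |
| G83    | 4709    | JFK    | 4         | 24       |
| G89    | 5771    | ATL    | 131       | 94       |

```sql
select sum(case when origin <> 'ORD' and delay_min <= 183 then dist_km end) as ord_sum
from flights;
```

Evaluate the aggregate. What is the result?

flight=G50: ✓ → 5841
flight=G82: ✓ → 1038
flight=G81: ✓ → 323
flight=G58: ✓ → 3673
flight=G63: ✓ → 3812
flight=G12: ✗
flight=G25: ✗
flight=G55: ✗
flight=G56: ✓ → 1325
flight=G26: ✓ → 1331
flight=G17: ✓ → 359
flight=G83: ✓ → 4709
flight=G89: ✓ → 5771
ord_sum = 5841 + 1038 + 323 + 3673 + 3812 + 1325 + 1331 + 359 + 4709 + 5771 = 28182

28182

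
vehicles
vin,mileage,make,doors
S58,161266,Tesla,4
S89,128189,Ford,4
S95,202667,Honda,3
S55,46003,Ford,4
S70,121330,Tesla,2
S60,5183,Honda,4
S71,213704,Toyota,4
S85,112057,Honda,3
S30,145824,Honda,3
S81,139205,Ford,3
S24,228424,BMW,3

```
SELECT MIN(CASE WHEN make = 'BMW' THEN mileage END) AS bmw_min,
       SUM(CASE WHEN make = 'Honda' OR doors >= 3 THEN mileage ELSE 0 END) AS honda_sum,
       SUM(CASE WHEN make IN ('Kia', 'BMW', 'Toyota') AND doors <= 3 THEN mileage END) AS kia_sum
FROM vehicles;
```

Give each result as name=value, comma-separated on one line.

[bmw_min: make = 'BMW']
vin=S58: ✗
vin=S89: ✗
vin=S95: ✗
vin=S55: ✗
vin=S70: ✗
vin=S60: ✗
vin=S71: ✗
vin=S85: ✗
vin=S30: ✗
vin=S81: ✗
vin=S24: ✓ → 228424
bmw_min = MIN(228424) = 228424
—
[honda_sum: make = 'Honda' OR doors >= 3]
vin=S58: ✓ → 161266
vin=S89: ✓ → 128189
vin=S95: ✓ → 202667
vin=S55: ✓ → 46003
vin=S70: ✗
vin=S60: ✓ → 5183
vin=S71: ✓ → 213704
vin=S85: ✓ → 112057
vin=S30: ✓ → 145824
vin=S81: ✓ → 139205
vin=S24: ✓ → 228424
honda_sum = 161266 + 128189 + 202667 + 46003 + 5183 + 213704 + 112057 + 145824 + 139205 + 228424 = 1382522
—
[kia_sum: make IN ('Kia', 'BMW', 'Toyota') AND doors <= 3]
vin=S58: ✗
vin=S89: ✗
vin=S95: ✗
vin=S55: ✗
vin=S70: ✗
vin=S60: ✗
vin=S71: ✗
vin=S85: ✗
vin=S30: ✗
vin=S81: ✗
vin=S24: ✓ → 228424
kia_sum = 228424

bmw_min=228424, honda_sum=1382522, kia_sum=228424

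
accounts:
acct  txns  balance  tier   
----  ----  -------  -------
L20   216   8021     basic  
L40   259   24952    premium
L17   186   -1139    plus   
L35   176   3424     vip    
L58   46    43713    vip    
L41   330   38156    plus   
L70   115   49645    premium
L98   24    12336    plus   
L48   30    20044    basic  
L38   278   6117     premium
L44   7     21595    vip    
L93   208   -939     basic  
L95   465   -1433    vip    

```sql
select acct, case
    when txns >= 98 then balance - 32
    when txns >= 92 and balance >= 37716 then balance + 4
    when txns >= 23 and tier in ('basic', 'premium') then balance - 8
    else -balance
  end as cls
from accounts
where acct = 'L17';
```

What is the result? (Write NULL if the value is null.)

acct = L17: txns=186, balance=-1139, tier=plus.
txns >= 98 → true → -1171

-1171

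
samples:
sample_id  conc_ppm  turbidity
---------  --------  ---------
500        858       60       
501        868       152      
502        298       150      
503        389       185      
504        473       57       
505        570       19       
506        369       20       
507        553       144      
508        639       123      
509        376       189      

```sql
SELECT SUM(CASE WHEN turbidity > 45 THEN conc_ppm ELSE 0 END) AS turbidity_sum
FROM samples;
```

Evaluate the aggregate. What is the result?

4454

sample_id=500: ✓ → 858
sample_id=501: ✓ → 868
sample_id=502: ✓ → 298
sample_id=503: ✓ → 389
sample_id=504: ✓ → 473
sample_id=505: ✗
sample_id=506: ✗
sample_id=507: ✓ → 553
sample_id=508: ✓ → 639
sample_id=509: ✓ → 376
turbidity_sum = 858 + 868 + 298 + 389 + 473 + 553 + 639 + 376 = 4454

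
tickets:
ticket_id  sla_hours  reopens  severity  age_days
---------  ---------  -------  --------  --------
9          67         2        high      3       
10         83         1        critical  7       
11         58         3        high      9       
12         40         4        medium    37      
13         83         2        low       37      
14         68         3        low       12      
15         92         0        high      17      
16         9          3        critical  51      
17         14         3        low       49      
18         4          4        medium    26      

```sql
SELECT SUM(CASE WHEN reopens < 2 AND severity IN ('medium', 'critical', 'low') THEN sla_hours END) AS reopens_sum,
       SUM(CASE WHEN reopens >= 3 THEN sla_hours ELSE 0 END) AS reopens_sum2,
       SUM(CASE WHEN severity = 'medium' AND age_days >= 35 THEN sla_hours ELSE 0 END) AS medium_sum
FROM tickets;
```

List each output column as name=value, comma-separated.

[reopens_sum: reopens < 2 AND severity IN ('medium', 'critical', 'low')]
ticket_id=9: ✗
ticket_id=10: ✓ → 83
ticket_id=11: ✗
ticket_id=12: ✗
ticket_id=13: ✗
ticket_id=14: ✗
ticket_id=15: ✗
ticket_id=16: ✗
ticket_id=17: ✗
ticket_id=18: ✗
reopens_sum = 83
—
[reopens_sum2: reopens >= 3]
ticket_id=9: ✗
ticket_id=10: ✗
ticket_id=11: ✓ → 58
ticket_id=12: ✓ → 40
ticket_id=13: ✗
ticket_id=14: ✓ → 68
ticket_id=15: ✗
ticket_id=16: ✓ → 9
ticket_id=17: ✓ → 14
ticket_id=18: ✓ → 4
reopens_sum2 = 58 + 40 + 68 + 9 + 14 + 4 = 193
—
[medium_sum: severity = 'medium' AND age_days >= 35]
ticket_id=9: ✗
ticket_id=10: ✗
ticket_id=11: ✗
ticket_id=12: ✓ → 40
ticket_id=13: ✗
ticket_id=14: ✗
ticket_id=15: ✗
ticket_id=16: ✗
ticket_id=17: ✗
ticket_id=18: ✗
medium_sum = 40

reopens_sum=83, reopens_sum2=193, medium_sum=40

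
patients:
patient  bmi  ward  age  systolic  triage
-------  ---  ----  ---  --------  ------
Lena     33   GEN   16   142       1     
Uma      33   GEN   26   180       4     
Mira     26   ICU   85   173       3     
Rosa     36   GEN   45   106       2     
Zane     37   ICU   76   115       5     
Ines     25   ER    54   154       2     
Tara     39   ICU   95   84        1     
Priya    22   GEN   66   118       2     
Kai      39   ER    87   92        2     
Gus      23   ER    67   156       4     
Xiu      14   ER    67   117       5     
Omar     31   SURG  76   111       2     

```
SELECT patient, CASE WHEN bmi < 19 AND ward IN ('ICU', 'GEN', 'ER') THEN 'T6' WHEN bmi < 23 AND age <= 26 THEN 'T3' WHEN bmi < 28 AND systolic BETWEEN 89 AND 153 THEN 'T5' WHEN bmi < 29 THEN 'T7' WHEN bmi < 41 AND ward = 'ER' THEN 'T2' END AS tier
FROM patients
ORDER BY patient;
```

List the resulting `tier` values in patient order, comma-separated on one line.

patient=Gus: bmi < 29 → T7
patient=Ines: bmi < 29 → T7
patient=Kai: bmi < 41 AND ward = 'ER' → T2
patient=Lena: (no match → NULL) → NULL
patient=Mira: bmi < 29 → T7
patient=Omar: (no match → NULL) → NULL
patient=Priya: bmi < 28 AND systolic BETWEEN 89 AND 153 → T5
patient=Rosa: (no match → NULL) → NULL
patient=Tara: (no match → NULL) → NULL
patient=Uma: (no match → NULL) → NULL
patient=Xiu: bmi < 19 AND ward IN ('ICU', 'GEN', 'ER') → T6
patient=Zane: (no match → NULL) → NULL

T7, T7, T2, NULL, T7, NULL, T5, NULL, NULL, NULL, T6, NULL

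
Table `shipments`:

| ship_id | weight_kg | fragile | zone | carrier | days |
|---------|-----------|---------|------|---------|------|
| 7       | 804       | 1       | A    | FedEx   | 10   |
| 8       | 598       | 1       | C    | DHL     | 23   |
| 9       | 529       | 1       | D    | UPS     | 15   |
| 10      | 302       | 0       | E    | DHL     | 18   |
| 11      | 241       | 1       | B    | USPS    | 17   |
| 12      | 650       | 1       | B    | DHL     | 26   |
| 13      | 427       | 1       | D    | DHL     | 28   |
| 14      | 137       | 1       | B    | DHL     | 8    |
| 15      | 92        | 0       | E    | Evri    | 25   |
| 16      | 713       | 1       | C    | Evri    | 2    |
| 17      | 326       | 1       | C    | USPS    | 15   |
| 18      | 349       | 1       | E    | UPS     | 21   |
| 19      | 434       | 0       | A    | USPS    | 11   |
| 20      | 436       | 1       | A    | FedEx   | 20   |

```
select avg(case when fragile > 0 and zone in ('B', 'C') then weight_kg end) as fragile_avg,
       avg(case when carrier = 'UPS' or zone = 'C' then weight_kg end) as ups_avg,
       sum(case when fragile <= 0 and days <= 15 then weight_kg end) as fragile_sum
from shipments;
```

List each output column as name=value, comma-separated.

fragile_avg=444.1666666667, ups_avg=503, fragile_sum=434

[fragile_avg: fragile > 0 and zone in ('B', 'C')]
ship_id=7: ✗
ship_id=8: ✓ → 598
ship_id=9: ✗
ship_id=10: ✗
ship_id=11: ✓ → 241
ship_id=12: ✓ → 650
ship_id=13: ✗
ship_id=14: ✓ → 137
ship_id=15: ✗
ship_id=16: ✓ → 713
ship_id=17: ✓ → 326
ship_id=18: ✗
ship_id=19: ✗
ship_id=20: ✗
fragile_avg = (598 + 241 + 650 + 137 + 713 + 326) / 6 = 444.1666666667
—
[ups_avg: carrier = 'UPS' or zone = 'C']
ship_id=7: ✗
ship_id=8: ✓ → 598
ship_id=9: ✓ → 529
ship_id=10: ✗
ship_id=11: ✗
ship_id=12: ✗
ship_id=13: ✗
ship_id=14: ✗
ship_id=15: ✗
ship_id=16: ✓ → 713
ship_id=17: ✓ → 326
ship_id=18: ✓ → 349
ship_id=19: ✗
ship_id=20: ✗
ups_avg = (598 + 529 + 713 + 326 + 349) / 5 = 503
—
[fragile_sum: fragile <= 0 and days <= 15]
ship_id=7: ✗
ship_id=8: ✗
ship_id=9: ✗
ship_id=10: ✗
ship_id=11: ✗
ship_id=12: ✗
ship_id=13: ✗
ship_id=14: ✗
ship_id=15: ✗
ship_id=16: ✗
ship_id=17: ✗
ship_id=18: ✗
ship_id=19: ✓ → 434
ship_id=20: ✗
fragile_sum = 434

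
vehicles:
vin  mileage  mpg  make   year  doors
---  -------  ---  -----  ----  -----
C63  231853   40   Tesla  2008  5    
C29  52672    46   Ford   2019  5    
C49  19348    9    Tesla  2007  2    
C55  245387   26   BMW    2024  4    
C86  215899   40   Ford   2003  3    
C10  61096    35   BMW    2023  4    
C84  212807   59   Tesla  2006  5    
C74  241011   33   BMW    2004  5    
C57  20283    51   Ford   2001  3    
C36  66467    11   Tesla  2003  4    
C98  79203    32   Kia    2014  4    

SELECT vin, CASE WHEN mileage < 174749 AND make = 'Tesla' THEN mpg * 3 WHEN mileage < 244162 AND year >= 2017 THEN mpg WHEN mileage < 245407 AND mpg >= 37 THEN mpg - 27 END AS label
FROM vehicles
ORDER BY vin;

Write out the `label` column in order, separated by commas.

vin=C10: mileage < 244162 AND year >= 2017 → 35
vin=C29: mileage < 244162 AND year >= 2017 → 46
vin=C36: mileage < 174749 AND make = 'Tesla' → 33
vin=C49: mileage < 174749 AND make = 'Tesla' → 27
vin=C55: (no match → NULL) → NULL
vin=C57: mileage < 245407 AND mpg >= 37 → 24
vin=C63: mileage < 245407 AND mpg >= 37 → 13
vin=C74: (no match → NULL) → NULL
vin=C84: mileage < 245407 AND mpg >= 37 → 32
vin=C86: mileage < 245407 AND mpg >= 37 → 13
vin=C98: (no match → NULL) → NULL

35, 46, 33, 27, NULL, 24, 13, NULL, 32, 13, NULL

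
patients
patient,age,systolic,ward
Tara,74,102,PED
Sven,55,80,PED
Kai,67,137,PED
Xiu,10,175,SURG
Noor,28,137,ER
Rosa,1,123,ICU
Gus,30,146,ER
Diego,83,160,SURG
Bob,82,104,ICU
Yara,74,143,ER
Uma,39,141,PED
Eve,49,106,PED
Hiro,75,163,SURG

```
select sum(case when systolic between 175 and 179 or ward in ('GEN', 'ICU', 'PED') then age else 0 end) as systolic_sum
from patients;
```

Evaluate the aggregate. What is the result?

patient=Tara: ✓ → 74
patient=Sven: ✓ → 55
patient=Kai: ✓ → 67
patient=Xiu: ✓ → 10
patient=Noor: ✗
patient=Rosa: ✓ → 1
patient=Gus: ✗
patient=Diego: ✗
patient=Bob: ✓ → 82
patient=Yara: ✗
patient=Uma: ✓ → 39
patient=Eve: ✓ → 49
patient=Hiro: ✗
systolic_sum = 74 + 55 + 67 + 10 + 1 + 82 + 39 + 49 = 377

377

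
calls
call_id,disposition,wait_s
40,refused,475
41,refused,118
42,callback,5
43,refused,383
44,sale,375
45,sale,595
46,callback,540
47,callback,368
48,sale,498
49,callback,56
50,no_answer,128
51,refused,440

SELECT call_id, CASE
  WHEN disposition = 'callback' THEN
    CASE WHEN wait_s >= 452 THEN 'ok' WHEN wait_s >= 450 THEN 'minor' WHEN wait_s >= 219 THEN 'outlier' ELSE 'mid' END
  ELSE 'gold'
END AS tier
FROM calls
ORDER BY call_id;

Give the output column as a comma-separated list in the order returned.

call_id=40: disposition='refused' → outer ELSE → gold
call_id=41: disposition='refused' → outer ELSE → gold
call_id=42: disposition='callback' → inner[ELSE] → mid
call_id=43: disposition='refused' → outer ELSE → gold
call_id=44: disposition='sale' → outer ELSE → gold
call_id=45: disposition='sale' → outer ELSE → gold
call_id=46: disposition='callback' → inner[wait_s >= 452] → ok
call_id=47: disposition='callback' → inner[wait_s >= 219] → outlier
call_id=48: disposition='sale' → outer ELSE → gold
call_id=49: disposition='callback' → inner[ELSE] → mid
call_id=50: disposition='no_answer' → outer ELSE → gold
call_id=51: disposition='refused' → outer ELSE → gold

gold, gold, mid, gold, gold, gold, ok, outlier, gold, mid, gold, gold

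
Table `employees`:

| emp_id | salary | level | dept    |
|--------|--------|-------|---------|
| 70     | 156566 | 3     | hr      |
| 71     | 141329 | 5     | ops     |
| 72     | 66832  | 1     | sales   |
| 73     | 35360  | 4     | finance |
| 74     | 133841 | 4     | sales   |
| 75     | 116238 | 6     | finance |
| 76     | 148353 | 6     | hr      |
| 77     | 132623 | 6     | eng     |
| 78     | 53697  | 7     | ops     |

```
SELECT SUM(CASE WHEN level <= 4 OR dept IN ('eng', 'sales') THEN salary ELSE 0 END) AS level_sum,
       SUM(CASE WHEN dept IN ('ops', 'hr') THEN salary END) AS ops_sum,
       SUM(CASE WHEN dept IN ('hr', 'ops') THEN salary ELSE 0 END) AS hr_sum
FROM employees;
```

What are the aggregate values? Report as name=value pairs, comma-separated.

[level_sum: level <= 4 OR dept IN ('eng', 'sales')]
emp_id=70: ✓ → 156566
emp_id=71: ✗
emp_id=72: ✓ → 66832
emp_id=73: ✓ → 35360
emp_id=74: ✓ → 133841
emp_id=75: ✗
emp_id=76: ✗
emp_id=77: ✓ → 132623
emp_id=78: ✗
level_sum = 156566 + 66832 + 35360 + 133841 + 132623 = 525222
—
[ops_sum: dept IN ('ops', 'hr')]
emp_id=70: ✓ → 156566
emp_id=71: ✓ → 141329
emp_id=72: ✗
emp_id=73: ✗
emp_id=74: ✗
emp_id=75: ✗
emp_id=76: ✓ → 148353
emp_id=77: ✗
emp_id=78: ✓ → 53697
ops_sum = 156566 + 141329 + 148353 + 53697 = 499945
—
[hr_sum: dept IN ('hr', 'ops')]
emp_id=70: ✓ → 156566
emp_id=71: ✓ → 141329
emp_id=72: ✗
emp_id=73: ✗
emp_id=74: ✗
emp_id=75: ✗
emp_id=76: ✓ → 148353
emp_id=77: ✗
emp_id=78: ✓ → 53697
hr_sum = 156566 + 141329 + 148353 + 53697 = 499945

level_sum=525222, ops_sum=499945, hr_sum=499945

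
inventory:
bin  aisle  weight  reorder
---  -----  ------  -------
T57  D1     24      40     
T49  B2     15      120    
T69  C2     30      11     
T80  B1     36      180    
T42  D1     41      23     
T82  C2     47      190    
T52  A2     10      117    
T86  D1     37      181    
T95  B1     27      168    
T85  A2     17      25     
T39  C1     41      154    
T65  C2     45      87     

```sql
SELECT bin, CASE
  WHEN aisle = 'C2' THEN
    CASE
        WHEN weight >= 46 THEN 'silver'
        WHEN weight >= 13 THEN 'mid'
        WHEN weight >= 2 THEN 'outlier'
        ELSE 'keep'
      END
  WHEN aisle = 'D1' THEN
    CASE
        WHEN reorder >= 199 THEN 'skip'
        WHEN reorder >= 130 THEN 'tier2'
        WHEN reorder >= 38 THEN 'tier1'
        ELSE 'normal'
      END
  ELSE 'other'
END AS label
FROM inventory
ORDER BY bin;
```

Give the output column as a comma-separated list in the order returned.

other, normal, other, other, tier1, mid, mid, other, silver, other, tier2, other

bin=T39: aisle='C1' → outer ELSE → other
bin=T42: aisle='D1' → inner[ELSE] → normal
bin=T49: aisle='B2' → outer ELSE → other
bin=T52: aisle='A2' → outer ELSE → other
bin=T57: aisle='D1' → inner[reorder >= 38] → tier1
bin=T65: aisle='C2' → inner[weight >= 13] → mid
bin=T69: aisle='C2' → inner[weight >= 13] → mid
bin=T80: aisle='B1' → outer ELSE → other
bin=T82: aisle='C2' → inner[weight >= 46] → silver
bin=T85: aisle='A2' → outer ELSE → other
bin=T86: aisle='D1' → inner[reorder >= 130] → tier2
bin=T95: aisle='B1' → outer ELSE → other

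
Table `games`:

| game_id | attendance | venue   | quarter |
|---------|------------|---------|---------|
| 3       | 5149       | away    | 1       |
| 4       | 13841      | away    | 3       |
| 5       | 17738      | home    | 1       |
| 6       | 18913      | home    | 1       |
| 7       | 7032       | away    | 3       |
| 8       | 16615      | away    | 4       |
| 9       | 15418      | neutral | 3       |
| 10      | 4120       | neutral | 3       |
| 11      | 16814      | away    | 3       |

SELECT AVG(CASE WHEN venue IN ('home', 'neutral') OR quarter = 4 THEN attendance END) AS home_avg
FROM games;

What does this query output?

game_id=3: ✗
game_id=4: ✗
game_id=5: ✓ → 17738
game_id=6: ✓ → 18913
game_id=7: ✗
game_id=8: ✓ → 16615
game_id=9: ✓ → 15418
game_id=10: ✓ → 4120
game_id=11: ✗
home_avg = (17738 + 18913 + 16615 + 15418 + 4120) / 5 = 14560.8

14560.8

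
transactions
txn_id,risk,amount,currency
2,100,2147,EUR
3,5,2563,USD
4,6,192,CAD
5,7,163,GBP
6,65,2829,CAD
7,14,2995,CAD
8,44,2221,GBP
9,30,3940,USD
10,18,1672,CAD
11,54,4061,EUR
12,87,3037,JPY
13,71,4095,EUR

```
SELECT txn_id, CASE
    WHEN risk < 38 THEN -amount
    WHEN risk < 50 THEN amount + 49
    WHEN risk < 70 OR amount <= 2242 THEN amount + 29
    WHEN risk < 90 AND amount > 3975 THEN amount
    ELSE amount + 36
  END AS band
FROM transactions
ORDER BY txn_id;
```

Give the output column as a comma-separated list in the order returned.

txn_id=2: risk < 70 OR amount <= 2242 → 2176
txn_id=3: risk < 38 → -2563
txn_id=4: risk < 38 → -192
txn_id=5: risk < 38 → -163
txn_id=6: risk < 70 OR amount <= 2242 → 2858
txn_id=7: risk < 38 → -2995
txn_id=8: risk < 50 → 2270
txn_id=9: risk < 38 → -3940
txn_id=10: risk < 38 → -1672
txn_id=11: risk < 70 OR amount <= 2242 → 4090
txn_id=12: ELSE → 3073
txn_id=13: risk < 90 AND amount > 3975 → 4095

2176, -2563, -192, -163, 2858, -2995, 2270, -3940, -1672, 4090, 3073, 4095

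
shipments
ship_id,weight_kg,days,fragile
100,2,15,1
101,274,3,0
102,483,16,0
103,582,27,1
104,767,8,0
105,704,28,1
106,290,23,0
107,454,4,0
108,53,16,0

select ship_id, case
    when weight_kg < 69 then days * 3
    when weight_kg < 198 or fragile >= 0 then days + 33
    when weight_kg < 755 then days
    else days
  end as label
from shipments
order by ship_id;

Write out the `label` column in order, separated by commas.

ship_id=100: weight_kg < 69 → 45
ship_id=101: weight_kg < 198 or fragile >= 0 → 36
ship_id=102: weight_kg < 198 or fragile >= 0 → 49
ship_id=103: weight_kg < 198 or fragile >= 0 → 60
ship_id=104: weight_kg < 198 or fragile >= 0 → 41
ship_id=105: weight_kg < 198 or fragile >= 0 → 61
ship_id=106: weight_kg < 198 or fragile >= 0 → 56
ship_id=107: weight_kg < 198 or fragile >= 0 → 37
ship_id=108: weight_kg < 69 → 48

45, 36, 49, 60, 41, 61, 56, 37, 48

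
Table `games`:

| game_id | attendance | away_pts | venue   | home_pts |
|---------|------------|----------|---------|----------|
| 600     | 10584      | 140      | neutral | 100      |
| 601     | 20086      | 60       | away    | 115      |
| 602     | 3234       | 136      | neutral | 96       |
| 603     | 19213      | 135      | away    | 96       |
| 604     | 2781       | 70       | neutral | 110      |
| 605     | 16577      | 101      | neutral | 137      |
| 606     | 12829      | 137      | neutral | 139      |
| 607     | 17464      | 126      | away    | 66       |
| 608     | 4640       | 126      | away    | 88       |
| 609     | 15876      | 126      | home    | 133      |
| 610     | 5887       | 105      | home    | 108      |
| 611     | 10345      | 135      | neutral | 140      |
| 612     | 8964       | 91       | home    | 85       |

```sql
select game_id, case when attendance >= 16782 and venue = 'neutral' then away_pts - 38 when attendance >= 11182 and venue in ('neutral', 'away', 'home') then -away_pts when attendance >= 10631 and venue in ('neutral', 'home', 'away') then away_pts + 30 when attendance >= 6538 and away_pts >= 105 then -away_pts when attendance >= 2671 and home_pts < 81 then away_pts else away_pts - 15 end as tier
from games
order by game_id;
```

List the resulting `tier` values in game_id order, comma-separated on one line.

game_id=600: attendance >= 6538 and away_pts >= 105 → -140
game_id=601: attendance >= 11182 and venue in ('neutral', 'away', 'home') → -60
game_id=602: ELSE → 121
game_id=603: attendance >= 11182 and venue in ('neutral', 'away', 'home') → -135
game_id=604: ELSE → 55
game_id=605: attendance >= 11182 and venue in ('neutral', 'away', 'home') → -101
game_id=606: attendance >= 11182 and venue in ('neutral', 'away', 'home') → -137
game_id=607: attendance >= 11182 and venue in ('neutral', 'away', 'home') → -126
game_id=608: ELSE → 111
game_id=609: attendance >= 11182 and venue in ('neutral', 'away', 'home') → -126
game_id=610: ELSE → 90
game_id=611: attendance >= 6538 and away_pts >= 105 → -135
game_id=612: ELSE → 76

-140, -60, 121, -135, 55, -101, -137, -126, 111, -126, 90, -135, 76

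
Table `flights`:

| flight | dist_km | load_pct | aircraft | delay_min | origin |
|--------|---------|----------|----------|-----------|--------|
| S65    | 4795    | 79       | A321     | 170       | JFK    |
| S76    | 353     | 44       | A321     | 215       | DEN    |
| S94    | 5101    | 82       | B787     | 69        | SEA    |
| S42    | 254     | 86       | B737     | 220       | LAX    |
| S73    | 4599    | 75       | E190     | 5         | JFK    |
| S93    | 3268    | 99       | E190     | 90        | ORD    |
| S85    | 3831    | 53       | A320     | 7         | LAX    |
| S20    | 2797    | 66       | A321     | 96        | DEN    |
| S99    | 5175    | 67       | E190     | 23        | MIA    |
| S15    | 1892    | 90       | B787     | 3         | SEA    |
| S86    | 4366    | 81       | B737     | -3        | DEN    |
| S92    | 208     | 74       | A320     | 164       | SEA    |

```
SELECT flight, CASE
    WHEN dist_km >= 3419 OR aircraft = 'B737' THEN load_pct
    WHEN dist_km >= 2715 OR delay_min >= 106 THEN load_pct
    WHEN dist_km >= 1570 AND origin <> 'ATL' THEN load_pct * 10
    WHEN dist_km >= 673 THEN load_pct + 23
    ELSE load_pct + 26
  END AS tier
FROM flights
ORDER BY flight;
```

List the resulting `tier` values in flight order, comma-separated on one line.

900, 66, 86, 79, 75, 44, 53, 81, 74, 99, 82, 67

flight=S15: dist_km >= 1570 AND origin <> 'ATL' → 900
flight=S20: dist_km >= 2715 OR delay_min >= 106 → 66
flight=S42: dist_km >= 3419 OR aircraft = 'B737' → 86
flight=S65: dist_km >= 3419 OR aircraft = 'B737' → 79
flight=S73: dist_km >= 3419 OR aircraft = 'B737' → 75
flight=S76: dist_km >= 2715 OR delay_min >= 106 → 44
flight=S85: dist_km >= 3419 OR aircraft = 'B737' → 53
flight=S86: dist_km >= 3419 OR aircraft = 'B737' → 81
flight=S92: dist_km >= 2715 OR delay_min >= 106 → 74
flight=S93: dist_km >= 2715 OR delay_min >= 106 → 99
flight=S94: dist_km >= 3419 OR aircraft = 'B737' → 82
flight=S99: dist_km >= 3419 OR aircraft = 'B737' → 67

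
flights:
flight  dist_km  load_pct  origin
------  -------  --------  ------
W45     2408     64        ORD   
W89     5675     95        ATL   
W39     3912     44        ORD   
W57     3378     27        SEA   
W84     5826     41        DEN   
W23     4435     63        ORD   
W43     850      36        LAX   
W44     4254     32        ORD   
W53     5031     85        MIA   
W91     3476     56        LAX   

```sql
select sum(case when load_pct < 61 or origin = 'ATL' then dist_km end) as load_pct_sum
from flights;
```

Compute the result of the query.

flight=W45: ✗
flight=W89: ✓ → 5675
flight=W39: ✓ → 3912
flight=W57: ✓ → 3378
flight=W84: ✓ → 5826
flight=W23: ✗
flight=W43: ✓ → 850
flight=W44: ✓ → 4254
flight=W53: ✗
flight=W91: ✓ → 3476
load_pct_sum = 5675 + 3912 + 3378 + 5826 + 850 + 4254 + 3476 = 27371

27371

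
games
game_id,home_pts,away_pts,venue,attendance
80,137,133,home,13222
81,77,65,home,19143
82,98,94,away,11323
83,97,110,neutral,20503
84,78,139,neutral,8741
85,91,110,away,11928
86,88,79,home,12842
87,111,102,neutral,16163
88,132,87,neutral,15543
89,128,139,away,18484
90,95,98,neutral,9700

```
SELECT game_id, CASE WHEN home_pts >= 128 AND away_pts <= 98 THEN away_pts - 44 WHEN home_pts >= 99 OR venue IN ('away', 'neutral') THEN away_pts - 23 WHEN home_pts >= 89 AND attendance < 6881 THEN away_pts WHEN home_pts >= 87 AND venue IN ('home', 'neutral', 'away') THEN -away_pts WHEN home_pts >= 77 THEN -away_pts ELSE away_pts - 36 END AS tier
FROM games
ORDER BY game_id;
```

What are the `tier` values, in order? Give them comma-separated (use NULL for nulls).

110, -65, 71, 87, 116, 87, -79, 79, 43, 116, 75

game_id=80: home_pts >= 99 OR venue IN ('away', 'neutral') → 110
game_id=81: home_pts >= 77 → -65
game_id=82: home_pts >= 99 OR venue IN ('away', 'neutral') → 71
game_id=83: home_pts >= 99 OR venue IN ('away', 'neutral') → 87
game_id=84: home_pts >= 99 OR venue IN ('away', 'neutral') → 116
game_id=85: home_pts >= 99 OR venue IN ('away', 'neutral') → 87
game_id=86: home_pts >= 87 AND venue IN ('home', 'neutral', 'away') → -79
game_id=87: home_pts >= 99 OR venue IN ('away', 'neutral') → 79
game_id=88: home_pts >= 128 AND away_pts <= 98 → 43
game_id=89: home_pts >= 99 OR venue IN ('away', 'neutral') → 116
game_id=90: home_pts >= 99 OR venue IN ('away', 'neutral') → 75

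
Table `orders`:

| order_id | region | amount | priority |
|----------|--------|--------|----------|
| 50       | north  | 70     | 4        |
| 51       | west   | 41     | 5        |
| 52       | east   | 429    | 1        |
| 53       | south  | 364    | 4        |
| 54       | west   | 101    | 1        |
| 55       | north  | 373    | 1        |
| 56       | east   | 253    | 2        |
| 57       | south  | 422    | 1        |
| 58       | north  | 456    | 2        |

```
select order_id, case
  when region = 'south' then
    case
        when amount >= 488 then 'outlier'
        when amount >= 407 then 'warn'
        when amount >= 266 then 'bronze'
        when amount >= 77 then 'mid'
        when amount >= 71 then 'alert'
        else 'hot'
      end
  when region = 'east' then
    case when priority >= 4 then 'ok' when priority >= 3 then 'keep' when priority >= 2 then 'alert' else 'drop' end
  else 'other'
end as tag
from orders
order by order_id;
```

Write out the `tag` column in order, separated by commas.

order_id=50: region='north' → outer ELSE → other
order_id=51: region='west' → outer ELSE → other
order_id=52: region='east' → inner[ELSE] → drop
order_id=53: region='south' → inner[amount >= 266] → bronze
order_id=54: region='west' → outer ELSE → other
order_id=55: region='north' → outer ELSE → other
order_id=56: region='east' → inner[priority >= 2] → alert
order_id=57: region='south' → inner[amount >= 407] → warn
order_id=58: region='north' → outer ELSE → other

other, other, drop, bronze, other, other, alert, warn, other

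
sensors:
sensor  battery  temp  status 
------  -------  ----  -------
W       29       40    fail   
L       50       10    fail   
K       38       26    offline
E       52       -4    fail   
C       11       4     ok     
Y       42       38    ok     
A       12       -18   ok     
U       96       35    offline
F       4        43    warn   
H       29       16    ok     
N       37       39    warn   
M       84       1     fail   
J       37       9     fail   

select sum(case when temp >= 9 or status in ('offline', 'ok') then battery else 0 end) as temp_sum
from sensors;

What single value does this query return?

sensor=W: ✓ → 29
sensor=L: ✓ → 50
sensor=K: ✓ → 38
sensor=E: ✗
sensor=C: ✓ → 11
sensor=Y: ✓ → 42
sensor=A: ✓ → 12
sensor=U: ✓ → 96
sensor=F: ✓ → 4
sensor=H: ✓ → 29
sensor=N: ✓ → 37
sensor=M: ✗
sensor=J: ✓ → 37
temp_sum = 29 + 50 + 38 + 11 + 42 + 12 + 96 + 4 + 29 + 37 + 37 = 385

385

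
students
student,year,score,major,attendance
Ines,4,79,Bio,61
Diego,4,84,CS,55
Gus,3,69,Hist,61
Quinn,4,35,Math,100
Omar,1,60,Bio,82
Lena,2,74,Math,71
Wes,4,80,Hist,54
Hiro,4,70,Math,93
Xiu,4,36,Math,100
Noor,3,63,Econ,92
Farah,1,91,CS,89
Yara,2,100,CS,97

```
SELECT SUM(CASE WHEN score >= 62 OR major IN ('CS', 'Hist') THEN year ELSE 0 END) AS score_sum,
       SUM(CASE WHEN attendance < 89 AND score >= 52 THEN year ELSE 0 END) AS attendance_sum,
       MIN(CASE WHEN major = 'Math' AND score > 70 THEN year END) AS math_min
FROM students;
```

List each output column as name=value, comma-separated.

score_sum=27, attendance_sum=18, math_min=2

[score_sum: score >= 62 OR major IN ('CS', 'Hist')]
student=Ines: ✓ → 4
student=Diego: ✓ → 4
student=Gus: ✓ → 3
student=Quinn: ✗
student=Omar: ✗
student=Lena: ✓ → 2
student=Wes: ✓ → 4
student=Hiro: ✓ → 4
student=Xiu: ✗
student=Noor: ✓ → 3
student=Farah: ✓ → 1
student=Yara: ✓ → 2
score_sum = 4 + 4 + 3 + 2 + 4 + 4 + 3 + 1 + 2 = 27
—
[attendance_sum: attendance < 89 AND score >= 52]
student=Ines: ✓ → 4
student=Diego: ✓ → 4
student=Gus: ✓ → 3
student=Quinn: ✗
student=Omar: ✓ → 1
student=Lena: ✓ → 2
student=Wes: ✓ → 4
student=Hiro: ✗
student=Xiu: ✗
student=Noor: ✗
student=Farah: ✗
student=Yara: ✗
attendance_sum = 4 + 4 + 3 + 1 + 2 + 4 = 18
—
[math_min: major = 'Math' AND score > 70]
student=Ines: ✗
student=Diego: ✗
student=Gus: ✗
student=Quinn: ✗
student=Omar: ✗
student=Lena: ✓ → 2
student=Wes: ✗
student=Hiro: ✗
student=Xiu: ✗
student=Noor: ✗
student=Farah: ✗
student=Yara: ✗
math_min = MIN(2) = 2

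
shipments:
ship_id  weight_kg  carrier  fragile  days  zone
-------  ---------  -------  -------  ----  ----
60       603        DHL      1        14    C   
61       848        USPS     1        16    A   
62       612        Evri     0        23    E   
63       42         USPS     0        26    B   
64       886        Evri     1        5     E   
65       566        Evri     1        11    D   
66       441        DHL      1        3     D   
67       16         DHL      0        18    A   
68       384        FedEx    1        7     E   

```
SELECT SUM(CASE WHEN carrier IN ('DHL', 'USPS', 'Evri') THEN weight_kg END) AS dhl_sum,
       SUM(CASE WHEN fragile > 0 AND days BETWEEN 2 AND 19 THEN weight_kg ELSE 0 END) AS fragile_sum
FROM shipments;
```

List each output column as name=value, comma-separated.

dhl_sum=4014, fragile_sum=3728

[dhl_sum: carrier IN ('DHL', 'USPS', 'Evri')]
ship_id=60: ✓ → 603
ship_id=61: ✓ → 848
ship_id=62: ✓ → 612
ship_id=63: ✓ → 42
ship_id=64: ✓ → 886
ship_id=65: ✓ → 566
ship_id=66: ✓ → 441
ship_id=67: ✓ → 16
ship_id=68: ✗
dhl_sum = 603 + 848 + 612 + 42 + 886 + 566 + 441 + 16 = 4014
—
[fragile_sum: fragile > 0 AND days BETWEEN 2 AND 19]
ship_id=60: ✓ → 603
ship_id=61: ✓ → 848
ship_id=62: ✗
ship_id=63: ✗
ship_id=64: ✓ → 886
ship_id=65: ✓ → 566
ship_id=66: ✓ → 441
ship_id=67: ✗
ship_id=68: ✓ → 384
fragile_sum = 603 + 848 + 886 + 566 + 441 + 384 = 3728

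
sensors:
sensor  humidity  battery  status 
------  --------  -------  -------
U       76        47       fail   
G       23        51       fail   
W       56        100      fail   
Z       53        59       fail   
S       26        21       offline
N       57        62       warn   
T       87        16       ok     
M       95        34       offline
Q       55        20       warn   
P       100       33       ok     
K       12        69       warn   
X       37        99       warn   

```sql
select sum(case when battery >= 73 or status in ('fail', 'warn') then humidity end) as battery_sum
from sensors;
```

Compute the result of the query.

369

sensor=U: ✓ → 76
sensor=G: ✓ → 23
sensor=W: ✓ → 56
sensor=Z: ✓ → 53
sensor=S: ✗
sensor=N: ✓ → 57
sensor=T: ✗
sensor=M: ✗
sensor=Q: ✓ → 55
sensor=P: ✗
sensor=K: ✓ → 12
sensor=X: ✓ → 37
battery_sum = 76 + 23 + 56 + 53 + 57 + 55 + 12 + 37 = 369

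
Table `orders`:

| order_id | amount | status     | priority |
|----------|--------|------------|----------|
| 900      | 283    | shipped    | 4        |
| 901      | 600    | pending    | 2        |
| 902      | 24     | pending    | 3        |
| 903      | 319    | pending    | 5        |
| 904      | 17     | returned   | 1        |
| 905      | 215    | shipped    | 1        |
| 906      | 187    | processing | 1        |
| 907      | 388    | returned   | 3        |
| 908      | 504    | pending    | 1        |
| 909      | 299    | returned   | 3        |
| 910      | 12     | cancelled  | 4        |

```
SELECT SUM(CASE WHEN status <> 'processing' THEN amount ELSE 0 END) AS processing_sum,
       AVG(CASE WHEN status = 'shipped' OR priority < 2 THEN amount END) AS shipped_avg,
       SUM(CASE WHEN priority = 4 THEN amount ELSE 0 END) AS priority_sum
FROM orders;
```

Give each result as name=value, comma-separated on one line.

[processing_sum: status <> 'processing']
order_id=900: ✓ → 283
order_id=901: ✓ → 600
order_id=902: ✓ → 24
order_id=903: ✓ → 319
order_id=904: ✓ → 17
order_id=905: ✓ → 215
order_id=906: ✗
order_id=907: ✓ → 388
order_id=908: ✓ → 504
order_id=909: ✓ → 299
order_id=910: ✓ → 12
processing_sum = 283 + 600 + 24 + 319 + 17 + 215 + 388 + 504 + 299 + 12 = 2661
—
[shipped_avg: status = 'shipped' OR priority < 2]
order_id=900: ✓ → 283
order_id=901: ✗
order_id=902: ✗
order_id=903: ✗
order_id=904: ✓ → 17
order_id=905: ✓ → 215
order_id=906: ✓ → 187
order_id=907: ✗
order_id=908: ✓ → 504
order_id=909: ✗
order_id=910: ✗
shipped_avg = (283 + 17 + 215 + 187 + 504) / 5 = 241.2
—
[priority_sum: priority = 4]
order_id=900: ✓ → 283
order_id=901: ✗
order_id=902: ✗
order_id=903: ✗
order_id=904: ✗
order_id=905: ✗
order_id=906: ✗
order_id=907: ✗
order_id=908: ✗
order_id=909: ✗
order_id=910: ✓ → 12
priority_sum = 283 + 12 = 295

processing_sum=2661, shipped_avg=241.2, priority_sum=295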